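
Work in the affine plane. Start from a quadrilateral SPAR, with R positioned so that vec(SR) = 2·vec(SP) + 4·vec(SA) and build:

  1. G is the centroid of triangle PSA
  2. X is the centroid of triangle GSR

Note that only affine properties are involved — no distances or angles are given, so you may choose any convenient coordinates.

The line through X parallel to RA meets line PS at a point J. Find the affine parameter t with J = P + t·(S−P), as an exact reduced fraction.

Set S = (0, 0), P = (1, 0), A = (0, 1), R = (2, 4); any affine frame gives the same invariant.
1. G is the centroid of triangle PSA ⇒ G = (1/3, 1/3)
2. X is the centroid of triangle GSR ⇒ X = (7/9, 13/9)
through X parallel to RA: direction (-2, -3); meets PS at J = (-5/27, 0)
J = P + t·(S−P) with t = 32/27

t = 32/27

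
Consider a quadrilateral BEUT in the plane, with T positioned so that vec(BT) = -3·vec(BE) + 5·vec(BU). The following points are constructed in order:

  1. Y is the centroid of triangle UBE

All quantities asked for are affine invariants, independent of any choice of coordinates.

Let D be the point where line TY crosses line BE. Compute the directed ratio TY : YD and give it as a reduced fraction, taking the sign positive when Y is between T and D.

Work in coordinates with B = (0, 0), E = (1, 0), U = (0, 1), T = (-3, 5).
1. Y is the centroid of triangle UBE ⇒ Y = (1/3, 1/3)
line TY meets BE at D = (4/7, 0)
Y = T + t·(D−T) with t = 14/15, so TY:YD = 14/15:1/15

TY:YD = 14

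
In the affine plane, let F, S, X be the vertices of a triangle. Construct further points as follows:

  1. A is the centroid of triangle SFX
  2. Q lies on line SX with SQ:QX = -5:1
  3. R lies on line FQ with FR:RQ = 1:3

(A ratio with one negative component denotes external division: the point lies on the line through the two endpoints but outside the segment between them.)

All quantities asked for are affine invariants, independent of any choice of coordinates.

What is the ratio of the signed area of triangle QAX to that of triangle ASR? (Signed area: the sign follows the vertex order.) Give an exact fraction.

[QAX]:[ASR] = -4/7

Choose coordinates F = (0, 0), S = (1, 0), X = (0, 1).
1. A is the centroid of triangle SFX ⇒ A = (1/3, 1/3)
2. Q lies on line SX with SQ:QX = -5:1 ⇒ Q = (-1/4, 5/4)
3. R lies on line FQ with FR:RQ = 1:3 ⇒ R = (-1/16, 5/16)
2·[QAX] = 1/12, 2·[ASR] = -7/48
[QAX]:[ASR] = 1/12:-7/48 = -4/7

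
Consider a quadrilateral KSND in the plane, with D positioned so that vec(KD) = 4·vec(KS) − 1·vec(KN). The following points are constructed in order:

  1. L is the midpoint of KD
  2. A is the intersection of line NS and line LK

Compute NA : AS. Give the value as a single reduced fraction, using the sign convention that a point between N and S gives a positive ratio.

Set K = (0, 0), S = (1, 0), N = (0, 1), D = (4, -1); any affine frame gives the same invariant.
1. L is the midpoint of KD ⇒ L = (2, -1/2)
2. A is the intersection of line NS and line LK ⇒ A = (4/3, -1/3)
A = N + t·(S−N) with t = 4/3, so NA:AS = t:(1−t) = 4/3:-1/3

NA:AS = -4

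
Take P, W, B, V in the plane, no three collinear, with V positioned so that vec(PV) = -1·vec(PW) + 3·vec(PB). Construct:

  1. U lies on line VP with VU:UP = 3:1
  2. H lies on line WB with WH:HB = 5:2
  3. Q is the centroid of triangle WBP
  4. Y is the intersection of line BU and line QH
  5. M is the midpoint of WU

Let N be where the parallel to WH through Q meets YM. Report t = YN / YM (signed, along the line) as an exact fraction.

Set P = (0, 0), W = (1, 0), B = (0, 1), V = (-1, 3); any affine frame gives the same invariant.
1. U lies on line VP with VU:UP = 3:1 ⇒ U = (-1/4, 3/4)
2. H lies on line WB with WH:HB = 5:2 ⇒ H = (2/7, 5/7)
3. Q is the centroid of triangle WBP ⇒ Q = (1/3, 1/3)
4. Y is the intersection of line BU and line QH ⇒ Y = (2/9, 11/9)
5. M is the midpoint of WU ⇒ M = (3/8, 3/8)
through Q parallel to WH: direction (-5/7, 5/7); meets YM at N = (59/150, 41/150)
N = Y + t·(M−Y) with t = 28/25

t = 28/25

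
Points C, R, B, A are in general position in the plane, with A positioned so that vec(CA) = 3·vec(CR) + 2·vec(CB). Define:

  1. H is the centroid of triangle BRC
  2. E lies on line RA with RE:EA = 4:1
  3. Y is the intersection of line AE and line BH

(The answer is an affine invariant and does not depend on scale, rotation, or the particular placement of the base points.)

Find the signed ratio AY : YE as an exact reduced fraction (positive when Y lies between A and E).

AY:YE = -35/29

Set C = (0, 0), R = (1, 0), B = (0, 1), A = (3, 2); any affine frame gives the same invariant.
1. H is the centroid of triangle BRC ⇒ H = (1/3, 1/3)
2. E lies on line RA with RE:EA = 4:1 ⇒ E = (13/5, 8/5)
3. Y is the intersection of line AE and line BH ⇒ Y = (2/3, -1/3)
Y = A + t·(E−A) with t = 35/6, so AY:YE = t:(1−t) = 35/6:-29/6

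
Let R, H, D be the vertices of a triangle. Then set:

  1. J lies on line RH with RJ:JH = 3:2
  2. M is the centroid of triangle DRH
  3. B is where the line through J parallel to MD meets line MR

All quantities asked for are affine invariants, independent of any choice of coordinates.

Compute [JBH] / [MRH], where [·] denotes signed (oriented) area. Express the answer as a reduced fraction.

[JBH]:[MRH] = -12/25

Set R = (0, 0), H = (1, 0), D = (0, 1); any affine frame gives the same invariant.
1. J lies on line RH with RJ:JH = 3:2 ⇒ J = (3/5, 0)
2. M is the centroid of triangle DRH ⇒ M = (1/3, 1/3)
3. B is where the line through J parallel to MD meets line MR ⇒ B = (2/5, 2/5)
2·[JBH] = -4/25, 2·[MRH] = 1/3
[JBH]:[MRH] = -4/25:1/3 = -12/25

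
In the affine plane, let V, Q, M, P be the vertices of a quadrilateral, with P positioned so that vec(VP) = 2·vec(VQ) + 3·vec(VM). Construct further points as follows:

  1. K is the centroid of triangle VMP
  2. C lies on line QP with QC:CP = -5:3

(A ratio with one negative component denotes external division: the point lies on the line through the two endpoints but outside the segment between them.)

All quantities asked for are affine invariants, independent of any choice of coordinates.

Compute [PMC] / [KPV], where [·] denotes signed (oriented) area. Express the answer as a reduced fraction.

[PMC]:[KPV] = 9

Choose coordinates V = (0, 0), Q = (1, 0), M = (0, 1), P = (2, 3).
1. K is the centroid of triangle VMP ⇒ K = (2/3, 4/3)
2. C lies on line QP with QC:CP = -5:3 ⇒ C = (7/2, 15/2)
2·[PMC] = -6, 2·[KPV] = -2/3
[PMC]:[KPV] = -6:-2/3 = 9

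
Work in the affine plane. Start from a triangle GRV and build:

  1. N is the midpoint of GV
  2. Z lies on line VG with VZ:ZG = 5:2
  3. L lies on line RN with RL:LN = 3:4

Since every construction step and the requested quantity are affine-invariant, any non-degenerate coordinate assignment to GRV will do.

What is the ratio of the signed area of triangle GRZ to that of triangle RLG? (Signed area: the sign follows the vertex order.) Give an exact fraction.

[GRZ]:[RLG] = 4/3

Assign G = (0, 0), R = (1, 0), V = (0, 1) — the answer is frame-independent, so this choice is without loss of generality.
1. N is the midpoint of GV ⇒ N = (0, 1/2)
2. Z lies on line VG with VZ:ZG = 5:2 ⇒ Z = (0, 2/7)
3. L lies on line RN with RL:LN = 3:4 ⇒ L = (4/7, 3/14)
2·[GRZ] = 2/7, 2·[RLG] = 3/14
[GRZ]:[RLG] = 2/7:3/14 = 4/3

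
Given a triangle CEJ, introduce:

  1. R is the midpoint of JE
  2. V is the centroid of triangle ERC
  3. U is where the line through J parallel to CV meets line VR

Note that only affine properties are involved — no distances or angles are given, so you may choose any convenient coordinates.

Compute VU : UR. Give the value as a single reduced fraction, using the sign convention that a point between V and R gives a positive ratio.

Work in coordinates with C = (0, 0), E = (1, 0), J = (0, 1).
1. R is the midpoint of JE ⇒ R = (1/2, 1/2)
2. V is the centroid of triangle ERC ⇒ V = (1/2, 1/6)
3. U is where the line through J parallel to CV meets line VR ⇒ U = (1/2, 7/6)
U = V + t·(R−V) with t = 3, so VU:UR = t:(1−t) = 3:-2

VU:UR = -3/2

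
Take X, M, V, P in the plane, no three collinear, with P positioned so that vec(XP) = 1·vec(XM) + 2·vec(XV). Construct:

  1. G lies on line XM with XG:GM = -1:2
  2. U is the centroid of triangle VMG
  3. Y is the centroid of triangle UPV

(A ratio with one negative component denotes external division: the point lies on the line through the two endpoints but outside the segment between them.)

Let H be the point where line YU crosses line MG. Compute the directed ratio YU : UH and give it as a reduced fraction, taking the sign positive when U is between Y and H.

Choose coordinates X = (0, 0), M = (1, 0), V = (0, 1), P = (1, 2).
1. G lies on line XM with XG:GM = -1:2 ⇒ G = (-1, 0)
2. U is the centroid of triangle VMG ⇒ U = (0, 1/3)
3. Y is the centroid of triangle UPV ⇒ Y = (1/3, 10/9)
line YU meets MG at H = (-1/7, 0)
U = Y + t·(H−Y) with t = 7/10, so YU:UH = 7/10:3/10

YU:UH = 7/3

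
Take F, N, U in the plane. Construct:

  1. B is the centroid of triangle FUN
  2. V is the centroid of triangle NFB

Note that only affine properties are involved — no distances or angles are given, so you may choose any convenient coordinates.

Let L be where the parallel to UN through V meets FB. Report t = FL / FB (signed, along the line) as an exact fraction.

t = 5/6

Set F = (0, 0), N = (1, 0), U = (0, 1); any affine frame gives the same invariant.
1. B is the centroid of triangle FUN ⇒ B = (1/3, 1/3)
2. V is the centroid of triangle NFB ⇒ V = (4/9, 1/9)
through V parallel to UN: direction (1, -1); meets FB at L = (5/18, 5/18)
L = F + t·(B−F) with t = 5/6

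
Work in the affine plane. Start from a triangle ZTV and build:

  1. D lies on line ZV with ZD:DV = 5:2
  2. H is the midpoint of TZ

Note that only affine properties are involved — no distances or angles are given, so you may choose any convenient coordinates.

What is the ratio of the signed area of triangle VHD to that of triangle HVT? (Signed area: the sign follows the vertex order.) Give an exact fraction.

[VHD]:[HVT] = 2/7

Set Z = (0, 0), T = (1, 0), V = (0, 1); any affine frame gives the same invariant.
1. D lies on line ZV with ZD:DV = 5:2 ⇒ D = (0, 5/7)
2. H is the midpoint of TZ ⇒ H = (1/2, 0)
2·[VHD] = -1/7, 2·[HVT] = -1/2
[VHD]:[HVT] = -1/7:-1/2 = 2/7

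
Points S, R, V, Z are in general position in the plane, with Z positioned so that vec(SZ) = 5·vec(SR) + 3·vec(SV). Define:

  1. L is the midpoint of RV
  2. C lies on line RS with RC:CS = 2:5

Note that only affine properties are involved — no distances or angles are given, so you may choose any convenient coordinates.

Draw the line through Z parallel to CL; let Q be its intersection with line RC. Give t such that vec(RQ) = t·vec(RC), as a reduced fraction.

t = -37/2

Choose coordinates S = (0, 0), R = (1, 0), V = (0, 1), Z = (5, 3).
1. L is the midpoint of RV ⇒ L = (1/2, 1/2)
2. C lies on line RS with RC:CS = 2:5 ⇒ C = (5/7, 0)
through Z parallel to CL: direction (-3/14, 1/2); meets RC at Q = (44/7, 0)
Q = R + t·(C−R) with t = -37/2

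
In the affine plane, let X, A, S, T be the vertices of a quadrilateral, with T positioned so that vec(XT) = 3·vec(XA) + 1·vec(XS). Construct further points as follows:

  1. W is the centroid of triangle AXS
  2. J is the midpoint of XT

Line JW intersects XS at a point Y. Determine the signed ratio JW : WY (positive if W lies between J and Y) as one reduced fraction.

JW:WY = 7/2

Set X = (0, 0), A = (1, 0), S = (0, 1), T = (3, 1); any affine frame gives the same invariant.
1. W is the centroid of triangle AXS ⇒ W = (1/3, 1/3)
2. J is the midpoint of XT ⇒ J = (3/2, 1/2)
line JW meets XS at Y = (0, 2/7)
W = J + t·(Y−J) with t = 7/9, so JW:WY = 7/9:2/9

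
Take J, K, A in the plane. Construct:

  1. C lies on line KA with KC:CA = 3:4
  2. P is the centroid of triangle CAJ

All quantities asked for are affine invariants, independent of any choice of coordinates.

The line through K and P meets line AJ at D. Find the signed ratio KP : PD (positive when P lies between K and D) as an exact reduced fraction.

Work in coordinates with J = (0, 0), K = (1, 0), A = (0, 1).
1. C lies on line KA with KC:CA = 3:4 ⇒ C = (4/7, 3/7)
2. P is the centroid of triangle CAJ ⇒ P = (4/21, 10/21)
line KP meets AJ at D = (0, 10/17)
P = K + t·(D−K) with t = 17/21, so KP:PD = 17/21:4/21

KP:PD = 17/4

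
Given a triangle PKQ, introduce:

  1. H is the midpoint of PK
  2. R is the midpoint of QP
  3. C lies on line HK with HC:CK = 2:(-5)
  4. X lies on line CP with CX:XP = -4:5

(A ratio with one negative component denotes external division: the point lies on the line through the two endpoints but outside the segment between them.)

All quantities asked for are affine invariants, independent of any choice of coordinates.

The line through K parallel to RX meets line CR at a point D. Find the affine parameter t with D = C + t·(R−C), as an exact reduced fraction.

Assign P = (0, 0), K = (1, 0), Q = (0, 1) — the answer is frame-independent, so this choice is without loss of generality.
1. H is the midpoint of PK ⇒ H = (1/2, 0)
2. R is the midpoint of QP ⇒ R = (0, 1/2)
3. C lies on line HK with HC:CK = 2:(-5) ⇒ C = (1/6, 0)
4. X lies on line CP with CX:XP = -4:5 ⇒ X = (5/6, 0)
through K parallel to RX: direction (5/6, -1/2); meets CR at D = (-1/24, 5/8)
D = C + t·(R−C) with t = 5/4

t = 5/4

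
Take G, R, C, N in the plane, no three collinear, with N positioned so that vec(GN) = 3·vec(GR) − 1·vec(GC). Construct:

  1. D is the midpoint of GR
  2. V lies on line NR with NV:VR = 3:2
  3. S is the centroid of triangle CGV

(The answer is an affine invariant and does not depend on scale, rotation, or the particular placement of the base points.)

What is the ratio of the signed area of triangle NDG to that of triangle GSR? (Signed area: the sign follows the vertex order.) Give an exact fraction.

Choose coordinates G = (0, 0), R = (1, 0), C = (0, 1), N = (3, -1).
1. D is the midpoint of GR ⇒ D = (1/2, 0)
2. V lies on line NR with NV:VR = 3:2 ⇒ V = (9/5, -2/5)
3. S is the centroid of triangle CGV ⇒ S = (3/5, 1/5)
2·[NDG] = 1/2, 2·[GSR] = -1/5
[NDG]:[GSR] = 1/2:-1/5 = -5/2

[NDG]:[GSR] = -5/2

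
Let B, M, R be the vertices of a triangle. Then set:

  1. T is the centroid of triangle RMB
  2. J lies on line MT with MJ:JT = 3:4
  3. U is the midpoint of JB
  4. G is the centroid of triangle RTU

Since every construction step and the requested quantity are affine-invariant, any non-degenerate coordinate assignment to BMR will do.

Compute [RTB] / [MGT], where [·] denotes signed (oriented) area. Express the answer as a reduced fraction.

[RTB]:[MGT] = -6

Work in coordinates with B = (0, 0), M = (1, 0), R = (0, 1).
1. T is the centroid of triangle RMB ⇒ T = (1/3, 1/3)
2. J lies on line MT with MJ:JT = 3:4 ⇒ J = (5/7, 1/7)
3. U is the midpoint of JB ⇒ U = (5/14, 1/14)
4. G is the centroid of triangle RTU ⇒ G = (29/126, 59/126)
2·[RTB] = -1/3, 2·[MGT] = 1/18
[RTB]:[MGT] = -1/3:1/18 = -6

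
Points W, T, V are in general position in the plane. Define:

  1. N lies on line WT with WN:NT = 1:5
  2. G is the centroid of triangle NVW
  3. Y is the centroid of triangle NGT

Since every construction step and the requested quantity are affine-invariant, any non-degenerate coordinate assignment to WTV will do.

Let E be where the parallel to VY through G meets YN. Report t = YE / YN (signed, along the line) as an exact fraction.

t = 6/7

Set W = (0, 0), T = (1, 0), V = (0, 1); any affine frame gives the same invariant.
1. N lies on line WT with WN:NT = 1:5 ⇒ N = (1/6, 0)
2. G is the centroid of triangle NVW ⇒ G = (1/18, 1/3)
3. Y is the centroid of triangle NGT ⇒ Y = (11/27, 1/9)
through G parallel to VY: direction (11/27, -8/9); meets YN at E = (38/189, 1/63)
E = Y + t·(N−Y) with t = 6/7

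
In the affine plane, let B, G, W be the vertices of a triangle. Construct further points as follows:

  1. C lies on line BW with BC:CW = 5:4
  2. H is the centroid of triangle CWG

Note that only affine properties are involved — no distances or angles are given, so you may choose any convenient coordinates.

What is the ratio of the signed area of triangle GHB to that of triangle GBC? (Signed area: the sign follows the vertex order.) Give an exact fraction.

Choose coordinates B = (0, 0), G = (1, 0), W = (0, 1).
1. C lies on line BW with BC:CW = 5:4 ⇒ C = (0, 5/9)
2. H is the centroid of triangle CWG ⇒ H = (1/3, 14/27)
2·[GHB] = 14/27, 2·[GBC] = -5/9
[GHB]:[GBC] = 14/27:-5/9 = -14/15

[GHB]:[GBC] = -14/15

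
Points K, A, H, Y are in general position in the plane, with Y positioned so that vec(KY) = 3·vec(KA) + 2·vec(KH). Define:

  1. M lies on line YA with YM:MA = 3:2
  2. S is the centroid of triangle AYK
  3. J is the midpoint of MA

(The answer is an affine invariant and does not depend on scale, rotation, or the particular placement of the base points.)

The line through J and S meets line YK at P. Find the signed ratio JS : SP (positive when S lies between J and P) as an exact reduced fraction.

Assign K = (0, 0), A = (1, 0), H = (0, 1), Y = (3, 2) — the answer is frame-independent, so this choice is without loss of generality.
1. M lies on line YA with YM:MA = 3:2 ⇒ M = (9/5, 4/5)
2. S is the centroid of triangle AYK ⇒ S = (4/3, 2/3)
3. J is the midpoint of MA ⇒ J = (7/5, 2/5)
line JS meets YK at P = (9/7, 6/7)
S = J + t·(P−J) with t = 7/12, so JS:SP = 7/12:5/12

JS:SP = 7/5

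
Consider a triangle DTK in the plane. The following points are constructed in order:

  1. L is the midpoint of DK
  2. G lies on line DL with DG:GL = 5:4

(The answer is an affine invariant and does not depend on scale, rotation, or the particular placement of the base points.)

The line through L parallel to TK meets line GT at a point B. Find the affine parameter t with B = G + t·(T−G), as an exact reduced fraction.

t = 4/13

Work in coordinates with D = (0, 0), T = (1, 0), K = (0, 1).
1. L is the midpoint of DK ⇒ L = (0, 1/2)
2. G lies on line DL with DG:GL = 5:4 ⇒ G = (0, 5/18)
through L parallel to TK: direction (-1, 1); meets GT at B = (4/13, 5/26)
B = G + t·(T−G) with t = 4/13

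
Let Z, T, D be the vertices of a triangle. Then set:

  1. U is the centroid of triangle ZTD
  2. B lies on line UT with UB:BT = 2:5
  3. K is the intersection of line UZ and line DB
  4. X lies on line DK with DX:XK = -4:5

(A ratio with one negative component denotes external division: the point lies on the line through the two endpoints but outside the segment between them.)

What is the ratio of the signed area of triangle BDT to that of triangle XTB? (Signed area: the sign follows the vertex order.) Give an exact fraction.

Set Z = (0, 0), T = (1, 0), D = (0, 1); any affine frame gives the same invariant.
1. U is the centroid of triangle ZTD ⇒ U = (1/3, 1/3)
2. B lies on line UT with UB:BT = 2:5 ⇒ B = (11/21, 5/21)
3. K is the intersection of line UZ and line DB ⇒ K = (11/27, 11/27)
4. X lies on line DK with DX:XK = -4:5 ⇒ X = (-44/27, 91/27)
2·[BDT] = -5/21, 2·[XTB] = -185/189
[BDT]:[XTB] = -5/21:-185/189 = 9/37

[BDT]:[XTB] = 9/37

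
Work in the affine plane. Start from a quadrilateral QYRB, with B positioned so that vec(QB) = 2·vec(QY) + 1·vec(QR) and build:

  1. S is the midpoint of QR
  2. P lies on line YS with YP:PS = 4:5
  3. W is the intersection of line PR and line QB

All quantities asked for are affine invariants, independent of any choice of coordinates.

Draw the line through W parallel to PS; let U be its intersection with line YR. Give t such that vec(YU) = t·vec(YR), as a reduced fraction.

Choose coordinates Q = (0, 0), Y = (1, 0), R = (0, 1), B = (2, 1).
1. S is the midpoint of QR ⇒ S = (0, 1/2)
2. P lies on line YS with YP:PS = 4:5 ⇒ P = (5/9, 2/9)
3. W is the intersection of line PR and line QB ⇒ W = (10/19, 5/19)
through W parallel to PS: direction (-5/9, 5/18); meets YR at U = (18/19, 1/19)
U = Y + t·(R−Y) with t = 1/19

t = 1/19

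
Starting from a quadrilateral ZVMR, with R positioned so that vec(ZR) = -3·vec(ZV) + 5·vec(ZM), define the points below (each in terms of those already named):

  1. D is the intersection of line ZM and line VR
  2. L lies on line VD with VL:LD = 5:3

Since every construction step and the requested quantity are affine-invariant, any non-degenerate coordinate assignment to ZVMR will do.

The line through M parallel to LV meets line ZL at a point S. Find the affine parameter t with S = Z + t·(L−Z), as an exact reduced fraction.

t = 4/5

Set Z = (0, 0), V = (1, 0), M = (0, 1), R = (-3, 5); any affine frame gives the same invariant.
1. D is the intersection of line ZM and line VR ⇒ D = (0, 5/4)
2. L lies on line VD with VL:LD = 5:3 ⇒ L = (3/8, 25/32)
through M parallel to LV: direction (5/8, -25/32); meets ZL at S = (3/10, 5/8)
S = Z + t·(L−Z) with t = 4/5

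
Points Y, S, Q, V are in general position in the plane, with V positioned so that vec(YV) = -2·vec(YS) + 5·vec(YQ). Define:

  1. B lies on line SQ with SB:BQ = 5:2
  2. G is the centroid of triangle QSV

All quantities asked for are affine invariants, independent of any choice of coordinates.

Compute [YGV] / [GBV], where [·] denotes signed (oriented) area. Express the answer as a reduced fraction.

Work in coordinates with Y = (0, 0), S = (1, 0), Q = (0, 1), V = (-2, 5).
1. B lies on line SQ with SB:BQ = 5:2 ⇒ B = (2/7, 5/7)
2. G is the centroid of triangle QSV ⇒ G = (-1/3, 2)
2·[YGV] = 7/3, 2·[GBV] = -2/7
[YGV]:[GBV] = 7/3:-2/7 = -49/6

[YGV]:[GBV] = -49/6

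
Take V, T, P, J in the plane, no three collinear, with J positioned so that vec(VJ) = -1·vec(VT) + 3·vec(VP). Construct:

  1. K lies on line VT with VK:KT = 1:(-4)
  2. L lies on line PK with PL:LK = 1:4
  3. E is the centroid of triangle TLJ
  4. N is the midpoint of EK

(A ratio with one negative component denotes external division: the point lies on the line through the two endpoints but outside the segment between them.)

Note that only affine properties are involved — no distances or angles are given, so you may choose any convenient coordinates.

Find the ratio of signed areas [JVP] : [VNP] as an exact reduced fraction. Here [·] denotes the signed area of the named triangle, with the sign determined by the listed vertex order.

[JVP]:[VNP] = -45/8

Work in coordinates with V = (0, 0), T = (1, 0), P = (0, 1), J = (-1, 3).
1. K lies on line VT with VK:KT = 1:(-4) ⇒ K = (-1/3, 0)
2. L lies on line PK with PL:LK = 1:4 ⇒ L = (-1/15, 4/5)
3. E is the centroid of triangle TLJ ⇒ E = (-1/45, 19/15)
4. N is the midpoint of EK ⇒ N = (-8/45, 19/30)
2·[JVP] = 1, 2·[VNP] = -8/45
[JVP]:[VNP] = 1:-8/45 = -45/8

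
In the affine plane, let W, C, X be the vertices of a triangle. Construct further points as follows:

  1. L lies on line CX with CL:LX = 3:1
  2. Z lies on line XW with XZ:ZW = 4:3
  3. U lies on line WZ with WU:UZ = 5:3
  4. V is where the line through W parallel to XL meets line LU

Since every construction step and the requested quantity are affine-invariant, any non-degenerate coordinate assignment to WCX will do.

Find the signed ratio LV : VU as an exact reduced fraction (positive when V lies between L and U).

LV:VU = -56/15

Assign W = (0, 0), C = (1, 0), X = (0, 1) — the answer is frame-independent, so this choice is without loss of generality.
1. L lies on line CX with CL:LX = 3:1 ⇒ L = (1/4, 3/4)
2. Z lies on line XW with XZ:ZW = 4:3 ⇒ Z = (0, 3/7)
3. U lies on line WZ with WU:UZ = 5:3 ⇒ U = (0, 15/56)
4. V is where the line through W parallel to XL meets line LU ⇒ V = (-15/164, 15/164)
V = L + t·(U−L) with t = 56/41, so LV:VU = t:(1−t) = 56/41:-15/41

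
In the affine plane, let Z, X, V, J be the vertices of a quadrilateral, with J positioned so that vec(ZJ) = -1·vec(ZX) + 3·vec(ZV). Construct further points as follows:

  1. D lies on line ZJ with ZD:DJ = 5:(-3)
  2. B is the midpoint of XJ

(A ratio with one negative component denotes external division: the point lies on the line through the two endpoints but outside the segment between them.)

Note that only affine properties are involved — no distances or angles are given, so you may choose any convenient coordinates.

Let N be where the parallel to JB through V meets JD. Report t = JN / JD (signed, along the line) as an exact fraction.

Choose coordinates Z = (0, 0), X = (1, 0), V = (0, 1), J = (-1, 3).
1. D lies on line ZJ with ZD:DJ = 5:(-3) ⇒ D = (-5/2, 15/2)
2. B is the midpoint of XJ ⇒ B = (0, 3/2)
through V parallel to JB: direction (1, -3/2); meets JD at N = (-2/3, 2)
N = J + t·(D−J) with t = -2/9

t = -2/9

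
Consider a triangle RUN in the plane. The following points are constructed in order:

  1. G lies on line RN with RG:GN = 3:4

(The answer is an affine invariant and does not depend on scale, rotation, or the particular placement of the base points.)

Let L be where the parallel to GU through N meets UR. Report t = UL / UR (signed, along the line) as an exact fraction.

t = -4/3

Set R = (0, 0), U = (1, 0), N = (0, 1); any affine frame gives the same invariant.
1. G lies on line RN with RG:GN = 3:4 ⇒ G = (0, 3/7)
through N parallel to GU: direction (1, -3/7); meets UR at L = (7/3, 0)
L = U + t·(R−U) with t = -4/3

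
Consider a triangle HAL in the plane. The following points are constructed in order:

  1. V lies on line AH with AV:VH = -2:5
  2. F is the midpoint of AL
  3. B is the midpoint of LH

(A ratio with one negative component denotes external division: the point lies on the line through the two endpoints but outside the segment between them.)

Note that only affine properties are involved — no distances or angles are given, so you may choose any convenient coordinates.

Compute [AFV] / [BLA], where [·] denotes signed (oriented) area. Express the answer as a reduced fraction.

[AFV]:[BLA] = 2/3

Set H = (0, 0), A = (1, 0), L = (0, 1); any affine frame gives the same invariant.
1. V lies on line AH with AV:VH = -2:5 ⇒ V = (5/3, 0)
2. F is the midpoint of AL ⇒ F = (1/2, 1/2)
3. B is the midpoint of LH ⇒ B = (0, 1/2)
2·[AFV] = -1/3, 2·[BLA] = -1/2
[AFV]:[BLA] = -1/3:-1/2 = 2/3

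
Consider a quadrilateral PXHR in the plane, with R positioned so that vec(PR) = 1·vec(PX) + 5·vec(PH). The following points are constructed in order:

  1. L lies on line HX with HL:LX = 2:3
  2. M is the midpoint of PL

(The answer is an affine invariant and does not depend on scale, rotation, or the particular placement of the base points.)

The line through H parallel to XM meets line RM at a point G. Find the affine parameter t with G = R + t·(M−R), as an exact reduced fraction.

t = 7/8

Choose coordinates P = (0, 0), X = (1, 0), H = (0, 1), R = (1, 5).
1. L lies on line HX with HL:LX = 2:3 ⇒ L = (2/5, 3/5)
2. M is the midpoint of PL ⇒ M = (1/5, 3/10)
through H parallel to XM: direction (-4/5, 3/10); meets RM at G = (3/10, 71/80)
G = R + t·(M−R) with t = 7/8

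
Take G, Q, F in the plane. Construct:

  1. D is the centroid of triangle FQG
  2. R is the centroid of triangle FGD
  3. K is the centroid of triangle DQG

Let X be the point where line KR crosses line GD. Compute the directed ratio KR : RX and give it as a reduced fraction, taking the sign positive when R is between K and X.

KR:RX = -2

Choose coordinates G = (0, 0), Q = (1, 0), F = (0, 1).
1. D is the centroid of triangle FQG ⇒ D = (1/3, 1/3)
2. R is the centroid of triangle FGD ⇒ R = (1/9, 4/9)
3. K is the centroid of triangle DQG ⇒ K = (4/9, 1/9)
line KR meets GD at X = (5/18, 5/18)
R = K + t·(X−K) with t = 2, so KR:RX = 2:-1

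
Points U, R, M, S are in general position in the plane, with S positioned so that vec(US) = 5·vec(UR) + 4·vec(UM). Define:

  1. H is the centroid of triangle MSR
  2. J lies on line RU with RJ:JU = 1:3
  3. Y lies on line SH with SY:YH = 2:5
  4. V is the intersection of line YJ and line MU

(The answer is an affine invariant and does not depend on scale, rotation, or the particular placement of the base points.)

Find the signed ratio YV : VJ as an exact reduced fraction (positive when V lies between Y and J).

Work in coordinates with U = (0, 0), R = (1, 0), M = (0, 1), S = (5, 4).
1. H is the centroid of triangle MSR ⇒ H = (2, 5/3)
2. J lies on line RU with RJ:JU = 1:3 ⇒ J = (3/4, 0)
3. Y lies on line SH with SY:YH = 2:5 ⇒ Y = (29/7, 10/3)
4. V is the intersection of line YJ and line MU ⇒ V = (0, -14/19)
V = Y + t·(J−Y) with t = 116/95, so YV:VJ = t:(1−t) = 116/95:-21/95

YV:VJ = -116/21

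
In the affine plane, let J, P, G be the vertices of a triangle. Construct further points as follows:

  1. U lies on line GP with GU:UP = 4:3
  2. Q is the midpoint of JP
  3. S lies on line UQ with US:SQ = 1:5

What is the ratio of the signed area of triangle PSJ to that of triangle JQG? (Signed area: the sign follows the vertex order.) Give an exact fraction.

[PSJ]:[JQG] = 5/7

Assign J = (0, 0), P = (1, 0), G = (0, 1) — the answer is frame-independent, so this choice is without loss of generality.
1. U lies on line GP with GU:UP = 4:3 ⇒ U = (4/7, 3/7)
2. Q is the midpoint of JP ⇒ Q = (1/2, 0)
3. S lies on line UQ with US:SQ = 1:5 ⇒ S = (47/84, 5/14)
2·[PSJ] = 5/14, 2·[JQG] = 1/2
[PSJ]:[JQG] = 5/14:1/2 = 5/7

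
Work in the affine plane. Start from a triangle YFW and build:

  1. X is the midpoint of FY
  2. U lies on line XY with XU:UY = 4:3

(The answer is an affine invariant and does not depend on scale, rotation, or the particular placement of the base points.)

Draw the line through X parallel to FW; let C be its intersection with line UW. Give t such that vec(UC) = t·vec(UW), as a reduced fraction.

Work in coordinates with Y = (0, 0), F = (1, 0), W = (0, 1).
1. X is the midpoint of FY ⇒ X = (1/2, 0)
2. U lies on line XY with XU:UY = 4:3 ⇒ U = (3/14, 0)
through X parallel to FW: direction (-1, 1); meets UW at C = (3/22, 4/11)
C = U + t·(W−U) with t = 4/11

t = 4/11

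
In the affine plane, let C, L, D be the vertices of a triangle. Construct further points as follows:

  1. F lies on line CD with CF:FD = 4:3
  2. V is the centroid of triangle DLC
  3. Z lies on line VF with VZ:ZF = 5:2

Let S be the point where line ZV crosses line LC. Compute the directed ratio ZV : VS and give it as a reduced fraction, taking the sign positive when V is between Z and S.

ZV:VS = 25/49

Work in coordinates with C = (0, 0), L = (1, 0), D = (0, 1).
1. F lies on line CD with CF:FD = 4:3 ⇒ F = (0, 4/7)
2. V is the centroid of triangle DLC ⇒ V = (1/3, 1/3)
3. Z lies on line VF with VZ:ZF = 5:2 ⇒ Z = (2/21, 74/147)
line ZV meets LC at S = (4/5, 0)
V = Z + t·(S−Z) with t = 25/74, so ZV:VS = 25/74:49/74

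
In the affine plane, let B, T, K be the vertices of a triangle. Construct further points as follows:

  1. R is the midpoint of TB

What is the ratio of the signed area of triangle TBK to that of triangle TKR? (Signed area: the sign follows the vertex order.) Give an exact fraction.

Set B = (0, 0), T = (1, 0), K = (0, 1); any affine frame gives the same invariant.
1. R is the midpoint of TB ⇒ R = (1/2, 0)
2·[TBK] = -1, 2·[TKR] = 1/2
[TBK]:[TKR] = -1:1/2 = -2

[TBK]:[TKR] = -2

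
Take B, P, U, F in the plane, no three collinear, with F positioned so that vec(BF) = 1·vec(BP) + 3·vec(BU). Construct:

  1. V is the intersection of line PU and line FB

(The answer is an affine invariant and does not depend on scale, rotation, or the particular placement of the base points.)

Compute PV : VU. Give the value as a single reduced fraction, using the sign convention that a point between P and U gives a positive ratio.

Choose coordinates B = (0, 0), P = (1, 0), U = (0, 1), F = (1, 3).
1. V is the intersection of line PU and line FB ⇒ V = (1/4, 3/4)
V = P + t·(U−P) with t = 3/4, so PV:VU = t:(1−t) = 3/4:1/4

PV:VU = 3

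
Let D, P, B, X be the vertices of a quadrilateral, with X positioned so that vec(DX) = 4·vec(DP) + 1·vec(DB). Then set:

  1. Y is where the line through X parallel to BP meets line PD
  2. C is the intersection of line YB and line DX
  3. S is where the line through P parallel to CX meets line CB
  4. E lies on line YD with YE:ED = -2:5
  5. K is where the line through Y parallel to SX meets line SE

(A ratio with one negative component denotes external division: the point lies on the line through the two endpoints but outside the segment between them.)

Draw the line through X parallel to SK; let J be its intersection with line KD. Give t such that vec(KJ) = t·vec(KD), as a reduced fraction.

Set D = (0, 0), P = (1, 0), B = (0, 1), X = (4, 1); any affine frame gives the same invariant.
1. Y is where the line through X parallel to BP meets line PD ⇒ Y = (5, 0)
2. C is the intersection of line YB and line DX ⇒ C = (20/9, 5/9)
3. S is where the line through P parallel to CX meets line CB ⇒ S = (25/9, 4/9)
4. E lies on line YD with YE:ED = -2:5 ⇒ E = (25/3, 0)
5. K is where the line through Y parallel to SX meets line SE ⇒ K = (2425/441, 100/441)
through X parallel to SK: direction (400/147, -32/147); meets KD at J = (1067/98, 22/49)
J = K + t·(D−K) with t = -49/50

t = -49/50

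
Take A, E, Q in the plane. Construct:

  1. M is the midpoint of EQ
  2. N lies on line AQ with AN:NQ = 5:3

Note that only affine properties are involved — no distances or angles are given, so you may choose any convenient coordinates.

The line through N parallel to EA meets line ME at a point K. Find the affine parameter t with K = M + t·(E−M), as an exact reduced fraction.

Set A = (0, 0), E = (1, 0), Q = (0, 1); any affine frame gives the same invariant.
1. M is the midpoint of EQ ⇒ M = (1/2, 1/2)
2. N lies on line AQ with AN:NQ = 5:3 ⇒ N = (0, 5/8)
through N parallel to EA: direction (-1, 0); meets ME at K = (3/8, 5/8)
K = M + t·(E−M) with t = -1/4

t = -1/4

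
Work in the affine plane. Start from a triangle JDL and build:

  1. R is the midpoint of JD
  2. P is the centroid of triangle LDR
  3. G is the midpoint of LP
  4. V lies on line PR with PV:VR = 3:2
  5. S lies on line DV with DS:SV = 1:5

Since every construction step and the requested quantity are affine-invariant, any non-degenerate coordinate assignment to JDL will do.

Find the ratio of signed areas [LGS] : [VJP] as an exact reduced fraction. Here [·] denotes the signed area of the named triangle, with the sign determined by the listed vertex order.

[LGS]:[VJP] = -11/18

Set J = (0, 0), D = (1, 0), L = (0, 1); any affine frame gives the same invariant.
1. R is the midpoint of JD ⇒ R = (1/2, 0)
2. P is the centroid of triangle LDR ⇒ P = (1/2, 1/3)
3. G is the midpoint of LP ⇒ G = (1/4, 2/3)
4. V lies on line PR with PV:VR = 3:2 ⇒ V = (1/2, 2/15)
5. S lies on line DV with DS:SV = 1:5 ⇒ S = (11/12, 1/45)
2·[LGS] = 11/180, 2·[VJP] = -1/10
[LGS]:[VJP] = 11/180:-1/10 = -11/18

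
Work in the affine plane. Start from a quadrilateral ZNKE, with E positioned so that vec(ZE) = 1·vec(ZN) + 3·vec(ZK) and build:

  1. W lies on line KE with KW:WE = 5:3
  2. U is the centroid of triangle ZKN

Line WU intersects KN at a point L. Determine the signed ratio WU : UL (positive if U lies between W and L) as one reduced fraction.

Choose coordinates Z = (0, 0), N = (1, 0), K = (0, 1), E = (1, 3).
1. W lies on line KE with KW:WE = 5:3 ⇒ W = (5/8, 9/4)
2. U is the centroid of triangle ZKN ⇒ U = (1/3, 1/3)
line WU meets KN at L = (20/53, 33/53)
U = W + t·(L−W) with t = 53/45, so WU:UL = 53/45:-8/45

WU:UL = -53/8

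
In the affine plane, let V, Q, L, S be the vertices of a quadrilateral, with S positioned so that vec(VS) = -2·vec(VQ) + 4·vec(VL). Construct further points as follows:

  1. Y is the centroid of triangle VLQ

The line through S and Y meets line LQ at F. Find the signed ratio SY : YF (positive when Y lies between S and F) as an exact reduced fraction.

Work in coordinates with V = (0, 0), Q = (1, 0), L = (0, 1), S = (-2, 4).
1. Y is the centroid of triangle VLQ ⇒ Y = (1/3, 1/3)
line SY meets LQ at F = (-1/4, 5/4)
Y = S + t·(F−S) with t = 4/3, so SY:YF = 4/3:-1/3

SY:YF = -4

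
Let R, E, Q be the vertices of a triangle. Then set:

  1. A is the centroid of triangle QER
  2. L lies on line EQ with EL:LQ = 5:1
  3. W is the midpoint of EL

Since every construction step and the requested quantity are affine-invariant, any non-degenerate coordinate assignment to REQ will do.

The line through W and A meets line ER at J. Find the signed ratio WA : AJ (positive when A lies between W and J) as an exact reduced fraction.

WA:AJ = 1/4

Assign R = (0, 0), E = (1, 0), Q = (0, 1) — the answer is frame-independent, so this choice is without loss of generality.
1. A is the centroid of triangle QER ⇒ A = (1/3, 1/3)
2. L lies on line EQ with EL:LQ = 5:1 ⇒ L = (1/6, 5/6)
3. W is the midpoint of EL ⇒ W = (7/12, 5/12)
line WA meets ER at J = (-2/3, 0)
A = W + t·(J−W) with t = 1/5, so WA:AJ = 1/5:4/5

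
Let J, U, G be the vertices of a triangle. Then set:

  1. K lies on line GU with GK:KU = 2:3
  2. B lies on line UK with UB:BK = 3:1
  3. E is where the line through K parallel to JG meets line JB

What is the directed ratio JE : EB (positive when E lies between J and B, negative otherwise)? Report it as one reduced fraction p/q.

Choose coordinates J = (0, 0), U = (1, 0), G = (0, 1).
1. K lies on line GU with GK:KU = 2:3 ⇒ K = (2/5, 3/5)
2. B lies on line UK with UB:BK = 3:1 ⇒ B = (11/20, 9/20)
3. E is where the line through K parallel to JG meets line JB ⇒ E = (2/5, 18/55)
E = J + t·(B−J) with t = 8/11, so JE:EB = t:(1−t) = 8/11:3/11

JE:EB = 8/3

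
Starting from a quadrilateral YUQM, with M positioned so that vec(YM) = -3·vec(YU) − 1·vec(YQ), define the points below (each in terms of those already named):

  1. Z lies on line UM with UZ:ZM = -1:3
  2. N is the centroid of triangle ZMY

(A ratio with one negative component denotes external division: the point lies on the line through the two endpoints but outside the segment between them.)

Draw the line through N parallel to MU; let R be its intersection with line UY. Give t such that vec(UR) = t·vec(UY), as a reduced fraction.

Set Y = (0, 0), U = (1, 0), Q = (0, 1), M = (-3, -1); any affine frame gives the same invariant.
1. Z lies on line UM with UZ:ZM = -1:3 ⇒ Z = (3, 1/2)
2. N is the centroid of triangle ZMY ⇒ N = (0, -1/6)
through N parallel to MU: direction (4, 1); meets UY at R = (2/3, 0)
R = U + t·(Y−U) with t = 1/3

t = 1/3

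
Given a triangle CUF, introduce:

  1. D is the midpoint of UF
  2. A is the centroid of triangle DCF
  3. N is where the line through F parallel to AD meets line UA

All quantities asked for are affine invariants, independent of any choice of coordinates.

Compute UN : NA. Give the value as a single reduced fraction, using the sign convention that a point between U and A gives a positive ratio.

Assign C = (0, 0), U = (1, 0), F = (0, 1) — the answer is frame-independent, so this choice is without loss of generality.
1. D is the midpoint of UF ⇒ D = (1/2, 1/2)
2. A is the centroid of triangle DCF ⇒ A = (1/6, 1/2)
3. N is where the line through F parallel to AD meets line UA ⇒ N = (-2/3, 1)
N = U + t·(A−U) with t = 2, so UN:NA = t:(1−t) = 2:-1

UN:NA = -2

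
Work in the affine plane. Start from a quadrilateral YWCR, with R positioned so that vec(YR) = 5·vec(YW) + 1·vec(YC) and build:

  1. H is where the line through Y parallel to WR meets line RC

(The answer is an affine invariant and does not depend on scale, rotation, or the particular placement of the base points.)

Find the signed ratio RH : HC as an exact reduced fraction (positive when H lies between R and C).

Work in coordinates with Y = (0, 0), W = (1, 0), C = (0, 1), R = (5, 1).
1. H is where the line through Y parallel to WR meets line RC ⇒ H = (4, 1)
H = R + t·(C−R) with t = 1/5, so RH:HC = t:(1−t) = 1/5:4/5

RH:HC = 1/4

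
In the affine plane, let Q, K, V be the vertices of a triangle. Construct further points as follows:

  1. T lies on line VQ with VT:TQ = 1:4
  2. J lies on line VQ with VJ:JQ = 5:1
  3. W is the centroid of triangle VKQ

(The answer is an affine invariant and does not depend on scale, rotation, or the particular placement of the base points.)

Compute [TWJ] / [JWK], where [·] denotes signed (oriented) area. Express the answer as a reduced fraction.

Set Q = (0, 0), K = (1, 0), V = (0, 1); any affine frame gives the same invariant.
1. T lies on line VQ with VT:TQ = 1:4 ⇒ T = (0, 4/5)
2. J lies on line VQ with VJ:JQ = 5:1 ⇒ J = (0, 1/6)
3. W is the centroid of triangle VKQ ⇒ W = (1/3, 1/3)
2·[TWJ] = -19/90, 2·[JWK] = -2/9
[TWJ]:[JWK] = -19/90:-2/9 = 19/20

[TWJ]:[JWK] = 19/20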